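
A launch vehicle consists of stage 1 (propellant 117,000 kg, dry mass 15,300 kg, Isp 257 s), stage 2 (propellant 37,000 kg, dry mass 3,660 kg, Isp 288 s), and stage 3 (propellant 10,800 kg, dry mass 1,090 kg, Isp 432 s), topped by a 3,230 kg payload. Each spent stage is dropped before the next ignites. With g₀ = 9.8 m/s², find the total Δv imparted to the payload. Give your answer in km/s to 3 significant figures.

Ignition mass of stage 1 = 117,000+15,300 + 37,000+3,660 + 10,800+1,090 + 3,230 = 188,080 kg.
Stage 1: m₀ = 188,080 kg, m_f = 188,080 − 117,000 = 71,080 kg; Δv = 257×9.8×ln(2.646) = 2518.6×0.9731 ≈ 2451 m/s.
Stage 2: m₀ = 55,780 kg, m_f = 55,780 − 37,000 = 18,780 kg; Δv = 288×9.8×ln(2.97) = 2822.4×1.0886 ≈ 3073 m/s.
Stage 3: m₀ = 15,120 kg, m_f = 15,120 − 10,800 = 4,320 kg; Δv = 432×9.8×ln(3.5) = 4233.6×1.2528 ≈ 5304 m/s.
Total Δv = 2451 + 3073 + 5304 = 10828 m/s.

Δv ≈ 10.8 km/s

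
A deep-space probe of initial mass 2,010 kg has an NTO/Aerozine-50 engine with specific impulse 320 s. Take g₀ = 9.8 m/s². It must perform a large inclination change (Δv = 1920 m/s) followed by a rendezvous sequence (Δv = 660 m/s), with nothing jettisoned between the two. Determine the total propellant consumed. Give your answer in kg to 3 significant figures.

total propellant consumed ≈ 1130 kg

v_e = Isp · g₀ = 320 × 9.8 = 3136.0 m/s.
After the first burn: m = 2010 × exp(−1920/3136.0) = 2010 × 0.54213 = 1,089.68 kg.
After the second burn: m = 1,089.68 × exp(−660/3136.0) = 1,089.68 × 0.81021 = 882.87 kg.
Total propellant = m₀ − m_final = 2010 − 882.87 = 1,127.13 kg.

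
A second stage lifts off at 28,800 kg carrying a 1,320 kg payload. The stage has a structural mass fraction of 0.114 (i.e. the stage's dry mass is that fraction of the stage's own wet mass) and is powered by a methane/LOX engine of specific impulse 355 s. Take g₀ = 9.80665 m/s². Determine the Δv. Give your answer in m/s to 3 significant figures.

Δv ≈ 6500 m/s

Stage wet mass = m₀ − payload = 28,800 − 1,320 = 27,480 kg.
Stage dry mass = ε × stage wet mass = 0.114 × 27,480 = 3,132.72 kg.
Burnout mass m_f = stage dry + payload = 3,132.72 + 1,320 = 4,452.72 kg.
v_e = Isp · g₀ = 355 × 9.80665 = 3481.4 m/s.
Rocket equation: Δv = v_e · ln(28,800/4,452.72) = 3481.4 × ln(6.468) = 3481.4 × 1.8669 ≈ 6499 m/s.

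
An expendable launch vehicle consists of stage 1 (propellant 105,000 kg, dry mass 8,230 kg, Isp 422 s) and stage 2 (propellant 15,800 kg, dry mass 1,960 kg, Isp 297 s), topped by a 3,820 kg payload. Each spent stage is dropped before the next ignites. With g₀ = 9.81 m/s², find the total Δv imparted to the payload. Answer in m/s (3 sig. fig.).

Ignition mass of stage 1 = 105,000+8,230 + 15,800+1,960 + 3,820 = 134,810 kg.
Stage 1: m₀ = 134,810 kg, m_f = 134,810 − 105,000 = 29,810 kg; Δv = 422×9.81×ln(4.522) = 4139.8×1.5090 ≈ 6247 m/s.
Stage 2: m₀ = 21,580 kg, m_f = 21,580 − 15,800 = 5,780 kg; Δv = 297×9.81×ln(3.734) = 2913.6×1.3174 ≈ 3838 m/s.
Total Δv = 6247 + 3838 = 10085 m/s.

Δv ≈ 10100 m/s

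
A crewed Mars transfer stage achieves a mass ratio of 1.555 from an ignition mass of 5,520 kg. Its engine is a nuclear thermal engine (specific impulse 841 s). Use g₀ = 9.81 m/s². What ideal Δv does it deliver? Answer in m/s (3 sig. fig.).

v_e = Isp · g₀ = 841 × 9.81 = 8250.2 m/s.
Using Δv = v_e ln(m₀/m_f): Δv = v_e · ln(1.555) = 8250.2 × 0.4415 ≈ 3642.3 m/s.

Δv ≈ 3640 m/s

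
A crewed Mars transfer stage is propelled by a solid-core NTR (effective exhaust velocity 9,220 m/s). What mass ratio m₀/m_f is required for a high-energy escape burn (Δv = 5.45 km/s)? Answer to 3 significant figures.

Rocket equation: m₀/m_f = exp(Δv / v_e) = exp(5450 / 9220.0) = exp(0.5911) = 1.8060.

mass ratio ≈ 1.81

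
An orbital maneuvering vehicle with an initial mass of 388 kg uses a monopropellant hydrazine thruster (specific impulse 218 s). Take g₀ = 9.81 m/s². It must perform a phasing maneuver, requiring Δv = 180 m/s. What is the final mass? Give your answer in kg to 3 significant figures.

v_e = Isp · g₀ = 218 × 9.81 = 2138.6 m/s.
By the Tsiolkovsky rocket equation, m₀/m_f = exp(Δv / v_e) = exp(180 / 2138.6) = exp(0.0842) = 1.0878.
m_f = m₀ / 1.0878 = 388 / 1.0878 = 356.683 kg.

final mass ≈ 357 kg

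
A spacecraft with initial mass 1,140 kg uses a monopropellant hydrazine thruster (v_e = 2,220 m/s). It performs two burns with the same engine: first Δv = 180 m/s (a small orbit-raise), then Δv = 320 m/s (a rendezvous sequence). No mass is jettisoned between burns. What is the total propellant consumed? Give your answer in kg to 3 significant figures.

total propellant consumed ≈ 230 kg

After the first burn: m = 1140 × exp(−180/2220.0) = 1140 × 0.92212 = 1,051.22 kg.
After the second burn: m = 1,051.22 × exp(−320/2220.0) = 1,051.22 × 0.86576 = 910.104 kg.
Total propellant = m₀ − m_final = 1140 − 910.104 = 229.896 kg.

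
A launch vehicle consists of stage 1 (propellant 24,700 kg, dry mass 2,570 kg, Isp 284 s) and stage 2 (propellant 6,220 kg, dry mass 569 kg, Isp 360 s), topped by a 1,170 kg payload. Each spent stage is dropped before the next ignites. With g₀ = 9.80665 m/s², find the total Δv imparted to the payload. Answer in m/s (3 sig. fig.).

Δv ≈ 8730 m/s

Ignition mass of stage 1 = 24,700+2,570 + 6,220+569 + 1,170 = 35,229 kg.
Stage 1: m₀ = 35,229 kg, m_f = 35,229 − 24,700 = 10,529 kg; Δv = 284×9.80665×ln(3.346) = 2785.1×1.2077 ≈ 3364 m/s.
Stage 2: m₀ = 7,959 kg, m_f = 7,959 − 6,220 = 1,739 kg; Δv = 360×9.80665×ln(4.577) = 3530.4×1.5210 ≈ 5370 m/s.
Total Δv = 3364 + 5370 = 8734 m/s.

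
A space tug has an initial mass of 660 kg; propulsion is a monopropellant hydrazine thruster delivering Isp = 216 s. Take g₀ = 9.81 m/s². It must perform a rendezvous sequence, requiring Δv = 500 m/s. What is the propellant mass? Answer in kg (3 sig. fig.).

v_e = Isp · g₀ = 216 × 9.81 = 2119.0 m/s.
m₀/m_f = exp(Δv / v_e) = exp(500 / 2119.0) = exp(0.2360) = 1.2661.
m_f = 660 / 1.2661 = 521.286 kg, so propellant = m₀ − m_f = 660 − 521.286 = 138.714 kg.

propellant mass ≈ 139 kg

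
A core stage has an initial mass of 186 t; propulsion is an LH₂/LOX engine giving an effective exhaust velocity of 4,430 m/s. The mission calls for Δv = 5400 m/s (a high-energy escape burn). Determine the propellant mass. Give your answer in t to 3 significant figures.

m₀/m_f = exp(Δv / v_e) = exp(5400 / 4430.0) = exp(1.2190) = 3.3837.
m_f = 186 / 3.3837 = 54.9694 t, so propellant = m₀ − m_f = 186 − 54.9694 = 131.0306 t.

propellant mass ≈ 131 t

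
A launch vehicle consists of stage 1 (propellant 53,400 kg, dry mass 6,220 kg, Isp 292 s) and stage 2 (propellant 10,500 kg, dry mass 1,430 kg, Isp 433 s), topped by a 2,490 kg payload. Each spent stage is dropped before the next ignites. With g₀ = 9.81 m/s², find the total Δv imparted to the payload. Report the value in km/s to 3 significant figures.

Δv ≈ 9.19 km/s

Ignition mass of stage 1 = 53,400+6,220 + 10,500+1,430 + 2,490 = 74,040 kg.
Stage 1: m₀ = 74,040 kg, m_f = 74,040 − 53,400 = 20,640 kg; Δv = 292×9.81×ln(3.587) = 2864.5×1.2774 ≈ 3659 m/s.
Stage 2: m₀ = 14,420 kg, m_f = 14,420 − 10,500 = 3,920 kg; Δv = 433×9.81×ln(3.679) = 4247.7×1.3025 ≈ 5533 m/s.
Total Δv = 3659 + 5533 = 9192 m/s.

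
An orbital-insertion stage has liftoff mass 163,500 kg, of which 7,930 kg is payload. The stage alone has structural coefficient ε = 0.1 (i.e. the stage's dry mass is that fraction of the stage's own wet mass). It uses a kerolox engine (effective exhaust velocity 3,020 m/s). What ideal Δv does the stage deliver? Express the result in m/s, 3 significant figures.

Δv ≈ 5860 m/s

Stage wet mass = m₀ − payload = 163,500 − 7,930 = 155,570 kg.
Stage dry mass = ε × stage wet mass = 0.1 × 155,570 = 15,557 kg.
Burnout mass m_f = stage dry + payload = 15,557 + 7,930 = 23,487 kg.
Rocket equation: Δv = v_e · ln(163,500/23,487) = 3020.0 × ln(6.961) = 3020.0 × 1.9404 ≈ 5860 m/s.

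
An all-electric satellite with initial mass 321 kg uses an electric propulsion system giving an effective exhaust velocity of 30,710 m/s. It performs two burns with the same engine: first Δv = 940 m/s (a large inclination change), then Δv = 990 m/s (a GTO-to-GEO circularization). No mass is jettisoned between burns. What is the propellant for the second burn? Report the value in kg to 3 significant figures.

propellant for the second burn ≈ 9.88 kg

After the first burn: m = 321 × exp(−940/30710.0) = 321 × 0.96985 = 311.322 kg.
After the second burn: m = 311.322 × exp(−990/30710.0) = 311.322 × 0.96828 = 301.447 kg.
Second-burn propellant = 311.322 − 301.447 = 9.875 kg.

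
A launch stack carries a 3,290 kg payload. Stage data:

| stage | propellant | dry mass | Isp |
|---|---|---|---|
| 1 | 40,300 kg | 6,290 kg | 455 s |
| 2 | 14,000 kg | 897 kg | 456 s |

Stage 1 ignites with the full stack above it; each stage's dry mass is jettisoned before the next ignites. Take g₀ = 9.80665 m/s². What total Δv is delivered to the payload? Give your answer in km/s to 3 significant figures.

Ignition mass of stage 1 = 40,300+6,290 + 14,000+897 + 3,290 = 64,777 kg.
Stage 1: m₀ = 64,777 kg, m_f = 64,777 − 40,300 = 24,477 kg; Δv = 455×9.80665×ln(2.646) = 4462.0×0.9732 ≈ 4343 m/s.
Stage 2: m₀ = 18,187 kg, m_f = 18,187 − 14,000 = 4,187 kg; Δv = 456×9.80665×ln(4.344) = 4471.8×1.4687 ≈ 6568 m/s.
Total Δv = 4343 + 6568 = 10911 m/s.

Δv ≈ 10.9 km/s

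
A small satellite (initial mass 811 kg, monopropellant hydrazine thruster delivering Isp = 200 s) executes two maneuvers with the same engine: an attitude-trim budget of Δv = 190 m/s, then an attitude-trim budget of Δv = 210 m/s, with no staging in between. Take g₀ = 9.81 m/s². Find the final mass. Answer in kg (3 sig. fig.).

final mass ≈ 661 kg

v_e = Isp · g₀ = 200 × 9.81 = 1962.0 m/s.
After the first burn: m = 811 × exp(−190/1962.0) = 811 × 0.90770 = 736.145 kg.
After the second burn: m = 736.145 × exp(−210/1962.0) = 736.145 × 0.89850 = 661.426 kg.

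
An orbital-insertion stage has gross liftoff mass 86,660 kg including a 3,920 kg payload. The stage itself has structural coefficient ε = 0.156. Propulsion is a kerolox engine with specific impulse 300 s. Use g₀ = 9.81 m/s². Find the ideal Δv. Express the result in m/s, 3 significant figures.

Δv ≈ 4820 m/s

Stage wet mass = m₀ − payload = 86,660 − 3,920 = 82,740 kg.
Stage dry mass = ε × stage wet mass = 0.156 × 82,740 = 12,907.4 kg.
Burnout mass m_f = stage dry + payload = 12,907.4 + 3,920 = 16,827.4 kg.
v_e = Isp · g₀ = 300 × 9.81 = 2943.0 m/s.
From the ideal rocket equation, Δv = v_e · ln(86,660/16,827.4) = 2943.0 × ln(5.15) = 2943.0 × 1.6390 ≈ 4824 m/s.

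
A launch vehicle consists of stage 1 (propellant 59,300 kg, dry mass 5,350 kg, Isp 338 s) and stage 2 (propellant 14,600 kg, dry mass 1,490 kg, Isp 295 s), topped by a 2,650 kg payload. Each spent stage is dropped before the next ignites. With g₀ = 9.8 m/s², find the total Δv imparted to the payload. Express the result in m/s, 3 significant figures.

Δv ≈ 8480 m/s

Ignition mass of stage 1 = 59,300+5,350 + 14,600+1,490 + 2,650 = 83,390 kg.
Stage 1: m₀ = 83,390 kg, m_f = 83,390 − 59,300 = 24,090 kg; Δv = 338×9.8×ln(3.462) = 3312.4×1.2417 ≈ 4113 m/s.
Stage 2: m₀ = 18,740 kg, m_f = 18,740 − 14,600 = 4,140 kg; Δv = 295×9.8×ln(4.527) = 2891.0×1.5100 ≈ 4365 m/s.
Total Δv = 4113 + 4365 = 8478 m/s.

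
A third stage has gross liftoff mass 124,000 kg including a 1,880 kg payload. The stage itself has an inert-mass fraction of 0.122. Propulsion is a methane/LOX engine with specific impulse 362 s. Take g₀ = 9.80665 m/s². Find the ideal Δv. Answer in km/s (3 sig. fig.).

Stage wet mass = m₀ − payload = 124,000 − 1,880 = 122,120 kg.
Stage dry mass = ε × stage wet mass = 0.122 × 122,120 = 14,898.6 kg.
Burnout mass m_f = stage dry + payload = 14,898.6 + 1,880 = 16,778.6 kg.
v_e = Isp · g₀ = 362 × 9.80665 = 3550.0 m/s.
Δv = v_e · ln(124,000/16,778.6) = 3550.0 × ln(7.39) = 3550.0 × 2.0002 ≈ 7101 m/s.

Δv ≈ 7.10 km/s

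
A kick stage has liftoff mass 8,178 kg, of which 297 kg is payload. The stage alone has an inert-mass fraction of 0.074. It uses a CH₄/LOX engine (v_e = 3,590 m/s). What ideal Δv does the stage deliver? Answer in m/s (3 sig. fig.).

Δv ≈ 8000 m/s

Stage wet mass = m₀ − payload = 8,178 − 297 = 7,881 kg.
Stage dry mass = ε × stage wet mass = 0.074 × 7,881 = 583.194 kg.
Burnout mass m_f = stage dry + payload = 583.194 + 297 = 880.194 kg.
Δv = v_e · ln(8,178/880.194) = 3590.0 × ln(9.291) = 3590.0 × 2.2291 ≈ 8002 m/s.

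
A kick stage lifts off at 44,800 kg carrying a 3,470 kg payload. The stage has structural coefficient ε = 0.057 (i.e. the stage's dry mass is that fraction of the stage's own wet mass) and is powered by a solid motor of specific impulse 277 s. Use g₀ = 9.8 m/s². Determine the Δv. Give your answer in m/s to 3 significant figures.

Δv ≈ 5540 m/s

Stage wet mass = m₀ − payload = 44,800 − 3,470 = 41,330 kg.
Stage dry mass = ε × stage wet mass = 0.057 × 41,330 = 2,355.81 kg.
Burnout mass m_f = stage dry + payload = 2,355.81 + 3,470 = 5,825.81 kg.
v_e = Isp · g₀ = 277 × 9.8 = 2714.6 m/s.
Rocket equation: Δv = v_e · ln(44,800/5,825.81) = 2714.6 × ln(7.69) = 2714.6 × 2.0399 ≈ 5538 m/s.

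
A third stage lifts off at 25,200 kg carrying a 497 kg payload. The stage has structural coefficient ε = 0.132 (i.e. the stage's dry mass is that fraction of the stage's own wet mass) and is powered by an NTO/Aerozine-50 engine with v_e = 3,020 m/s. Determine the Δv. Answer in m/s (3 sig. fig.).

Stage wet mass = m₀ − payload = 25,200 − 497 = 24,703 kg.
Stage dry mass = ε × stage wet mass = 0.132 × 24,703 = 3,260.8 kg.
Burnout mass m_f = stage dry + payload = 3,260.8 + 497 = 3,757.8 kg.
By the Tsiolkovsky rocket equation, Δv = v_e · ln(25,200/3,757.8) = 3020.0 × ln(6.706) = 3020.0 × 1.9030 ≈ 5747 m/s.

Δv ≈ 5750 m/s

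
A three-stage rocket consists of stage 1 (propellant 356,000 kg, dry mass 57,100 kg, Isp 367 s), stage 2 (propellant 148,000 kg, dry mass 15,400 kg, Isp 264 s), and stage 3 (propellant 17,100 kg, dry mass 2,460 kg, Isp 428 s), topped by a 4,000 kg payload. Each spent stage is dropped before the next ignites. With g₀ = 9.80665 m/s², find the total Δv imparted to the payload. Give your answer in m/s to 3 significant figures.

Ignition mass of stage 1 = 356,000+57,100 + 148,000+15,400 + 17,100+2,460 + 4,000 = 600,060 kg.
Stage 1: m₀ = 600,060 kg, m_f = 600,060 − 356,000 = 244,060 kg; Δv = 367×9.80665×ln(2.459) = 3599.0×0.8996 ≈ 3238 m/s.
Stage 2: m₀ = 186,960 kg, m_f = 186,960 − 148,000 = 38,960 kg; Δv = 264×9.80665×ln(4.799) = 2589.0×1.5684 ≈ 4060 m/s.
Stage 3: m₀ = 23,560 kg, m_f = 23,560 − 17,100 = 6,460 kg; Δv = 428×9.80665×ln(3.647) = 4197.2×1.2939 ≈ 5431 m/s.
Total Δv = 3238 + 4060 + 5431 = 12729 m/s.

Δv ≈ 12700 m/s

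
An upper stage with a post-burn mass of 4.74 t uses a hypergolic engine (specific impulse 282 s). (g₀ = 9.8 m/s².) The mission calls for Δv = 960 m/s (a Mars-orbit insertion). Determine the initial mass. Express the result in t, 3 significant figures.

initial mass ≈ 6.71 t

v_e = Isp · g₀ = 282 × 9.8 = 2763.6 m/s.
Rocket equation: m₀/m_f = exp(Δv / v_e) = exp(960 / 2763.6) = exp(0.3474) = 1.4153.
m₀ = m_f × 1.4153 = 4.74 × 1.4153 = 6.70852 t.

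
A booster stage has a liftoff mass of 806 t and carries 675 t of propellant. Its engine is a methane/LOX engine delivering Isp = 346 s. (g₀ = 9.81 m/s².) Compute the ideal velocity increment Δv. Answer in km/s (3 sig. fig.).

Δv ≈ 6.17 km/s

v_e = Isp · g₀ = 346 × 9.81 = 3394.3 m/s.
m_f = m₀ − m_prop = 806 − 675 = 131 t.
Δv = v_e · ln(m₀/m_f) = 3394.3 × ln(6.153) = 3394.3 × 1.8169 ≈ 6167.0 m/s.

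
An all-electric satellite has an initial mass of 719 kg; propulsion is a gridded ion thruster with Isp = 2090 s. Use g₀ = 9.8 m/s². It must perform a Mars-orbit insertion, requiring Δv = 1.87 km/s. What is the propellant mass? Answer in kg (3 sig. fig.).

propellant mass ≈ 62.7 kg

v_e = Isp · g₀ = 2090 × 9.8 = 20482.0 m/s.
m₀/m_f = exp(Δv / v_e) = exp(1870 / 20482.0) = exp(0.0913) = 1.0956.
m_f = 719 / 1.0956 = 656.261 kg, so propellant = m₀ − m_f = 719 − 656.261 = 62.739 kg.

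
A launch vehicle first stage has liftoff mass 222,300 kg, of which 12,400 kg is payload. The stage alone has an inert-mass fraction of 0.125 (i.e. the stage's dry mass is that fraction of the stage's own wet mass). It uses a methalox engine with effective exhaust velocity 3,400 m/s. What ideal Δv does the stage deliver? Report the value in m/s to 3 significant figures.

Stage wet mass = m₀ − payload = 222,300 − 12,400 = 209,900 kg.
Stage dry mass = ε × stage wet mass = 0.125 × 209,900 = 26,237.5 kg.
Burnout mass m_f = stage dry + payload = 26,237.5 + 12,400 = 38,637.5 kg.
Rocket equation: Δv = v_e · ln(222,300/38,637.5) = 3400.0 × ln(5.753) = 3400.0 × 1.7498 ≈ 5949 m/s.

Δv ≈ 5950 m/s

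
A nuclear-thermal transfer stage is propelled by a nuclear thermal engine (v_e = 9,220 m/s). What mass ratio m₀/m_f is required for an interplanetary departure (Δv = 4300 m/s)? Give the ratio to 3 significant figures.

By the Tsiolkovsky rocket equation, m₀/m_f = exp(Δv / v_e) = exp(4300 / 9220.0) = exp(0.4664) = 1.5942.

mass ratio ≈ 1.59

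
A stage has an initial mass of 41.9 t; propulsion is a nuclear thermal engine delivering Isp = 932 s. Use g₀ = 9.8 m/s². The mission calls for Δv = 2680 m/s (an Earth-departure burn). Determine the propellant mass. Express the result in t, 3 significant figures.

propellant mass ≈ 10.7 t

v_e = Isp · g₀ = 932 × 9.8 = 9133.6 m/s.
From the ideal rocket equation, m₀/m_f = exp(Δv / v_e) = exp(2680 / 9133.6) = exp(0.2934) = 1.3410.
m_f = 41.9 / 1.3410 = 31.2453 t, so propellant = m₀ − m_f = 41.9 − 31.2453 = 10.6547 t.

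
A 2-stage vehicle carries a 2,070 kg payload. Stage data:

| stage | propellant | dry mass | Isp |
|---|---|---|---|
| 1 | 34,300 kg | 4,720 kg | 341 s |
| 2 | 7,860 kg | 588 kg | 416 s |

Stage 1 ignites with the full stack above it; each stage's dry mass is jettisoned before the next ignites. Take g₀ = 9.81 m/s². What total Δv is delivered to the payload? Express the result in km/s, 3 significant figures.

Δv ≈ 9.56 km/s

Ignition mass of stage 1 = 34,300+4,720 + 7,860+588 + 2,070 = 49,538 kg.
Stage 1: m₀ = 49,538 kg, m_f = 49,538 − 34,300 = 15,238 kg; Δv = 341×9.81×ln(3.251) = 3345.2×1.1789 ≈ 3944 m/s.
Stage 2: m₀ = 10,518 kg, m_f = 10,518 − 7,860 = 2,658 kg; Δv = 416×9.81×ln(3.957) = 4081.0×1.3755 ≈ 5613 m/s.
Total Δv = 3944 + 5613 = 9557 m/s.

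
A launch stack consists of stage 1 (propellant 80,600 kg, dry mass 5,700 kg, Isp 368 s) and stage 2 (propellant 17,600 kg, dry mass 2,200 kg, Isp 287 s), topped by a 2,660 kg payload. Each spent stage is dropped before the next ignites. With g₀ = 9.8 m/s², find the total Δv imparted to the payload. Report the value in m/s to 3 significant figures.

Ignition mass of stage 1 = 80,600+5,700 + 17,600+2,200 + 2,660 = 108,760 kg.
Stage 1: m₀ = 108,760 kg, m_f = 108,760 − 80,600 = 28,160 kg; Δv = 368×9.8×ln(3.862) = 3606.4×1.3512 ≈ 4873 m/s.
Stage 2: m₀ = 22,460 kg, m_f = 22,460 − 17,600 = 4,860 kg; Δv = 287×9.8×ln(4.621) = 2812.6×1.5307 ≈ 4305 m/s.
Total Δv = 4873 + 4305 = 9178 m/s.

Δv ≈ 9180 m/s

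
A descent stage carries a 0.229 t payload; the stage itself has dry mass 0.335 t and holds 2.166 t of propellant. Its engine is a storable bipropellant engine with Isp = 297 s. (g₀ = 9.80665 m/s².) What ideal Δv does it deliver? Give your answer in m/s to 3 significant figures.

Δv ≈ 4590 m/s

v_e = Isp · g₀ = 297 × 9.80665 = 2912.6 m/s.
m₀ = payload + dry + propellant = 0.229 + 0.335 + 2.166 = 2.73 t.
m_f = payload + dry = 0.229 + 0.335 = 0.564 t.
Δv = v_e · ln(m₀/m_f) = 2912.6 × ln(4.84) = 2912.6 × 1.5770 ≈ 4593.1 m/s.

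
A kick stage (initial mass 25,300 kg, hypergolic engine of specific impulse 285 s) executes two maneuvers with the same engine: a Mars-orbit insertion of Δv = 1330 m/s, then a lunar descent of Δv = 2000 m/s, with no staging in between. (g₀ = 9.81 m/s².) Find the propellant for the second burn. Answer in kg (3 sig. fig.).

v_e = Isp · g₀ = 285 × 9.81 = 2795.9 m/s.
After the first burn: m = 25300 × exp(−1330/2795.9) = 25300 × 0.62145 = 15,722.7 kg.
After the second burn: m = 15,722.7 × exp(−2000/2795.9) = 15,722.7 × 0.48902 = 7,688.71 kg.
Second-burn propellant = 15,722.7 − 7,688.71 = 8,033.99 kg.

propellant for the second burn ≈ 8030 kg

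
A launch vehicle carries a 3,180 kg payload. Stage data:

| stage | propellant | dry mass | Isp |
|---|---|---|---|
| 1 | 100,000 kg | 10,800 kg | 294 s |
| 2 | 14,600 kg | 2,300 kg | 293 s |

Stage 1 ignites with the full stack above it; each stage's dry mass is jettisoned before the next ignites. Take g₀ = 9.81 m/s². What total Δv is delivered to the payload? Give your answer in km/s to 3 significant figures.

Ignition mass of stage 1 = 100,000+10,800 + 14,600+2,300 + 3,180 = 130,880 kg.
Stage 1: m₀ = 130,880 kg, m_f = 130,880 − 100,000 = 30,880 kg; Δv = 294×9.81×ln(4.238) = 2884.1×1.4442 ≈ 4165 m/s.
Stage 2: m₀ = 20,080 kg, m_f = 20,080 − 14,600 = 5,480 kg; Δv = 293×9.81×ln(3.664) = 2874.3×1.2986 ≈ 3733 m/s.
Total Δv = 4165 + 3733 = 7898 m/s.

Δv ≈ 7.90 km/s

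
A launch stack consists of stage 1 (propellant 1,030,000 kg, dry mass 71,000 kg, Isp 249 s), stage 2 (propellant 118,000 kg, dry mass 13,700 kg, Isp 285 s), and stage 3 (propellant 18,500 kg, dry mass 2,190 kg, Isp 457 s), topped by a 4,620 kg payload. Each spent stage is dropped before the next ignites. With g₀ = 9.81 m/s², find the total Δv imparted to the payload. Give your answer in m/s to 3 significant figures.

Δv ≈ 14000 m/s

Ignition mass of stage 1 = 1,030,000+71,000 + 118,000+13,700 + 18,500+2,190 + 4,620 = 1,258,010 kg.
Stage 1: m₀ = 1,258,010 kg, m_f = 1,258,010 − 1,030,000 = 228,010 kg; Δv = 249×9.81×ln(5.517) = 2442.7×1.7079 ≈ 4172 m/s.
Stage 2: m₀ = 157,010 kg, m_f = 157,010 − 118,000 = 39,010 kg; Δv = 285×9.81×ln(4.025) = 2795.9×1.3925 ≈ 3893 m/s.
Stage 3: m₀ = 25,310 kg, m_f = 25,310 − 18,500 = 6,810 kg; Δv = 457×9.81×ln(3.717) = 4483.2×1.3128 ≈ 5886 m/s.
Total Δv = 4172 + 3893 + 5886 = 13951 m/s.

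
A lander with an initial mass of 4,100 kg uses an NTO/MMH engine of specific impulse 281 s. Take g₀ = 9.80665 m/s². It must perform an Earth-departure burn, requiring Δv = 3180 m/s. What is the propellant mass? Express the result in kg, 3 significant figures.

v_e = Isp · g₀ = 281 × 9.80665 = 2755.7 m/s.
m₀/m_f = exp(Δv / v_e) = exp(3180 / 2755.7) = exp(1.1540) = 3.1708.
m_f = 4,100 / 3.1708 = 1,293.05 kg, so propellant = m₀ − m_f = 4,100 − 1,293.05 = 2,806.95 kg.

propellant mass ≈ 2810 kg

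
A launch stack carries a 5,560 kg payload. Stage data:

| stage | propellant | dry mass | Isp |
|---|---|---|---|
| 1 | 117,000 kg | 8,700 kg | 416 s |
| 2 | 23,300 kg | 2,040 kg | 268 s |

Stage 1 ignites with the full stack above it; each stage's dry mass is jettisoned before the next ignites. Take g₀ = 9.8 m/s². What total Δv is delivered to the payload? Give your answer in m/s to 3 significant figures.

Ignition mass of stage 1 = 117,000+8,700 + 23,300+2,040 + 5,560 = 156,600 kg.
Stage 1: m₀ = 156,600 kg, m_f = 156,600 − 117,000 = 39,600 kg; Δv = 416×9.8×ln(3.955) = 4076.8×1.3749 ≈ 5605 m/s.
Stage 2: m₀ = 30,900 kg, m_f = 30,900 − 23,300 = 7,600 kg; Δv = 268×9.8×ln(4.066) = 2626.4×1.4026 ≈ 3684 m/s.
Total Δv = 5605 + 3684 = 9289 m/s.

Δv ≈ 9290 m/s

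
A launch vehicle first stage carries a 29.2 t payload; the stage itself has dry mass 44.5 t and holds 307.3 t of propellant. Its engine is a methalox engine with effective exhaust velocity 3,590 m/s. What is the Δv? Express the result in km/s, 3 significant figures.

Δv ≈ 5.90 km/s

m₀ = payload + dry + propellant = 29.2 + 44.5 + 307.3 = 381 t.
m_f = payload + dry = 29.2 + 44.5 = 73.7 t.
By the Tsiolkovsky rocket equation, Δv = v_e · ln(m₀/m_f) = 3590.0 × ln(5.17) = 3590.0 × 1.6428 ≈ 5897.6 m/s.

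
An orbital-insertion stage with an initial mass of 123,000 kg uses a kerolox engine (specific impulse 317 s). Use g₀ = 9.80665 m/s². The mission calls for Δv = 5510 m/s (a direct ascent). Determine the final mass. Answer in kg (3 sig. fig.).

final mass ≈ 20900 kg

v_e = Isp · g₀ = 317 × 9.80665 = 3108.7 m/s.
By the Tsiolkovsky rocket equation, m₀/m_f = exp(Δv / v_e) = exp(5510 / 3108.7) = exp(1.7724) = 5.8852.
m_f = m₀ / 5.8852 = 123,000 / 5.8852 = 20,899.9 kg.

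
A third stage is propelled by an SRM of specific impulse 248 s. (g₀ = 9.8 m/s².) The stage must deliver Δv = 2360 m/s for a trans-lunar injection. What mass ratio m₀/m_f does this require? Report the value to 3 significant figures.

mass ratio ≈ 2.64

v_e = Isp · g₀ = 248 × 9.8 = 2430.4 m/s.
Rocket equation: m₀/m_f = exp(Δv / v_e) = exp(2360 / 2430.4) = exp(0.9710) = 2.6407.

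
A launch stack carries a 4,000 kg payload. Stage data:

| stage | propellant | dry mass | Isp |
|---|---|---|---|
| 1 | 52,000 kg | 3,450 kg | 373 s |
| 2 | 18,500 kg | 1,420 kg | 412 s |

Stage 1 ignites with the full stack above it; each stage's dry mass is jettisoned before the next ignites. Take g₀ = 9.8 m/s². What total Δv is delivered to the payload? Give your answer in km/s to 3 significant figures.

Ignition mass of stage 1 = 52,000+3,450 + 18,500+1,420 + 4,000 = 79,370 kg.
Stage 1: m₀ = 79,370 kg, m_f = 79,370 − 52,000 = 27,370 kg; Δv = 373×9.8×ln(2.9) = 3655.4×1.0647 ≈ 3892 m/s.
Stage 2: m₀ = 23,920 kg, m_f = 23,920 − 18,500 = 5,420 kg; Δv = 412×9.8×ln(4.413) = 4037.6×1.4846 ≈ 5994 m/s.
Total Δv = 3892 + 5994 = 9886 m/s.

Δv ≈ 9.89 km/s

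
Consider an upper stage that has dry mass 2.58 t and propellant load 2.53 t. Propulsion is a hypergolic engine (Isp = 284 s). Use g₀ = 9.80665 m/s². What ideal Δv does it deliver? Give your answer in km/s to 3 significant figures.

v_e = Isp · g₀ = 284 × 9.80665 = 2785.1 m/s.
m₀ = m_dry + m_prop = 2.58 + 2.53 = 5.11 t.
From the ideal rocket equation, Δv = v_e · ln(m₀/m_f) = 2785.1 × ln(1.981) = 2785.1 × 0.6834 ≈ 1903.4 m/s.

Δv ≈ 1.90 km/s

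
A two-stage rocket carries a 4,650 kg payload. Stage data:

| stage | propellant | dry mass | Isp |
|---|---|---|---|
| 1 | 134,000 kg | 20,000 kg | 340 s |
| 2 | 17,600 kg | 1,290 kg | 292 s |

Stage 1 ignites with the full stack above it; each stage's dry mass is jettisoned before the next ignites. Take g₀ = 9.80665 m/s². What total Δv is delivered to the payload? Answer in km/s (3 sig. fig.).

Ignition mass of stage 1 = 134,000+20,000 + 17,600+1,290 + 4,650 = 177,540 kg.
Stage 1: m₀ = 177,540 kg, m_f = 177,540 − 134,000 = 43,540 kg; Δv = 340×9.80665×ln(4.078) = 3334.3×1.4055 ≈ 4686 m/s.
Stage 2: m₀ = 23,540 kg, m_f = 23,540 − 17,600 = 5,940 kg; Δv = 292×9.80665×ln(3.963) = 2863.5×1.3770 ≈ 3943 m/s.
Total Δv = 4686 + 3943 = 8629 m/s.

Δv ≈ 8.63 km/s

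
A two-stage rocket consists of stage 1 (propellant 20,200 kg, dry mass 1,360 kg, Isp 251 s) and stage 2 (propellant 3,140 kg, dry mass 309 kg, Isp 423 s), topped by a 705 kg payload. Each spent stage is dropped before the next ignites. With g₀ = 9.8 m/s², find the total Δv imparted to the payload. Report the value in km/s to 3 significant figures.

Δv ≈ 9.63 km/s

Ignition mass of stage 1 = 20,200+1,360 + 3,140+309 + 705 = 25,714 kg.
Stage 1: m₀ = 25,714 kg, m_f = 25,714 − 20,200 = 5,514 kg; Δv = 251×9.8×ln(4.663) = 2459.8×1.5397 ≈ 3787 m/s.
Stage 2: m₀ = 4,154 kg, m_f = 4,154 − 3,140 = 1,014 kg; Δv = 423×9.8×ln(4.097) = 4145.4×1.4102 ≈ 5846 m/s.
Total Δv = 3787 + 5846 = 9633 m/s.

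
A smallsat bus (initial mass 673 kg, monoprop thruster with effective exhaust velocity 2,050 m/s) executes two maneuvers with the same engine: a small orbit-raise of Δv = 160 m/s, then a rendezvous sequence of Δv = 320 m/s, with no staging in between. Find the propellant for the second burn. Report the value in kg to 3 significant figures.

propellant for the second burn ≈ 90.0 kg

After the first burn: m = 673 × exp(−160/2050.0) = 673 × 0.92492 = 622.471 kg.
After the second burn: m = 622.471 × exp(−320/2050.0) = 622.471 × 0.85548 = 532.511 kg.
Second-burn propellant = 622.471 − 532.511 = 89.96 kg.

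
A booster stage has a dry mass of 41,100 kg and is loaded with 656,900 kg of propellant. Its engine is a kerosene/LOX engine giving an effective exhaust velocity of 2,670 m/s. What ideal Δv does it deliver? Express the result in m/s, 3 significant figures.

Δv ≈ 7560 m/s

m₀ = m_dry + m_prop = 41,100 + 656,900 = 698,000 kg.
By the Tsiolkovsky rocket equation, Δv = v_e · ln(m₀/m_f) = 2670.0 × ln(16.98) = 2670.0 × 2.8322 ≈ 7562.0 m/s.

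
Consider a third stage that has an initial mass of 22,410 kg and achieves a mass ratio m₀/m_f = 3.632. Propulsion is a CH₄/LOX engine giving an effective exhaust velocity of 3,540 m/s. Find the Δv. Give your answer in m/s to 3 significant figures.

Δv = v_e · ln(3.632) = 3540.0 × 1.2898 ≈ 4565.8 m/s.

Δv ≈ 4570 m/s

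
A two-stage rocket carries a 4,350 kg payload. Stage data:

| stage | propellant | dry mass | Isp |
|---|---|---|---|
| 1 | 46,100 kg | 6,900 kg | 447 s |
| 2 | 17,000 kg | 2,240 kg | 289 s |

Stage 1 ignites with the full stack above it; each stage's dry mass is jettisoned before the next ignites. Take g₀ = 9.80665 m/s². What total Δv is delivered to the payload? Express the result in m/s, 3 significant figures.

Δv ≈ 7650 m/s

Ignition mass of stage 1 = 46,100+6,900 + 17,000+2,240 + 4,350 = 76,590 kg.
Stage 1: m₀ = 76,590 kg, m_f = 76,590 − 46,100 = 30,490 kg; Δv = 447×9.80665×ln(2.512) = 4383.6×0.9211 ≈ 4038 m/s.
Stage 2: m₀ = 23,590 kg, m_f = 23,590 − 17,000 = 6,590 kg; Δv = 289×9.80665×ln(3.58) = 2834.1×1.2753 ≈ 3614 m/s.
Total Δv = 4038 + 3614 = 7652 m/s.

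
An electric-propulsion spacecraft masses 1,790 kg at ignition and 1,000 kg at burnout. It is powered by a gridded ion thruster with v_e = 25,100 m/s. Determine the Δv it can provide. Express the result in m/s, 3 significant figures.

Δv ≈ 14600 m/s

Using Δv = v_e ln(m₀/m_f): Δv = v_e · ln(m₀/m_f) = 25100.0 × ln(1.79) = 25100.0 × 0.5822 ≈ 14613.6 m/s.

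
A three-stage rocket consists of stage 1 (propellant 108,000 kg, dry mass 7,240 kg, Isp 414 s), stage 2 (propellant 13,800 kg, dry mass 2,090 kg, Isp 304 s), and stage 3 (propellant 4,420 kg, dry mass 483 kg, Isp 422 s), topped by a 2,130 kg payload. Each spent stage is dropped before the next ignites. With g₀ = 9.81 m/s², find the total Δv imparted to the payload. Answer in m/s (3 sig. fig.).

Ignition mass of stage 1 = 108,000+7,240 + 13,800+2,090 + 4,420+483 + 2,130 = 138,163 kg.
Stage 1: m₀ = 138,163 kg, m_f = 138,163 − 108,000 = 30,163 kg; Δv = 414×9.81×ln(4.581) = 4061.3×1.5218 ≈ 6181 m/s.
Stage 2: m₀ = 22,923 kg, m_f = 22,923 − 13,800 = 9,123 kg; Δv = 304×9.81×ln(2.513) = 2982.2×0.9213 ≈ 2748 m/s.
Stage 3: m₀ = 7,033 kg, m_f = 7,033 − 4,420 = 2,613 kg; Δv = 422×9.81×ln(2.692) = 4139.8×0.9901 ≈ 4099 m/s.
Total Δv = 6181 + 2748 + 4099 = 13028 m/s.

Δv ≈ 13000 m/s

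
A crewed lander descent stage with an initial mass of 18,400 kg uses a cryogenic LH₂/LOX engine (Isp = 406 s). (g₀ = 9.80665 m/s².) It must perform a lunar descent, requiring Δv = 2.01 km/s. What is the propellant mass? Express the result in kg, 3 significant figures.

propellant mass ≈ 7290 kg

v_e = Isp · g₀ = 406 × 9.80665 = 3981.5 m/s.
m₀/m_f = exp(Δv / v_e) = exp(2010 / 3981.5) = exp(0.5048) = 1.6567.
m_f = 18,400 / 1.6567 = 11,106.4 kg, so propellant = m₀ − m_f = 18,400 − 11,106.4 = 7,293.6 kg.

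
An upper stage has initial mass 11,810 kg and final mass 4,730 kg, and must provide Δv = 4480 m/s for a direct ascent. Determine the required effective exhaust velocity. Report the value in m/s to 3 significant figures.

v_e ≈ 4900 m/s

ln(m₀/m_f) = ln(11810/4730) = ln(2.497) = 0.9150.
Rocket equation: v_e = Δv / ln(m₀/m_f) = 4480 / 0.9150 = 4896.1 m/s.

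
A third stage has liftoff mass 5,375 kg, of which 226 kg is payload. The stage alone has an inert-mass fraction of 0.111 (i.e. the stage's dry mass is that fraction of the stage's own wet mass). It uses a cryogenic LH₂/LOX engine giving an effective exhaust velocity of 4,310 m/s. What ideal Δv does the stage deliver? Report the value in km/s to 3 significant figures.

Δv ≈ 8.22 km/s

Stage wet mass = m₀ − payload = 5,375 − 226 = 5,149 kg.
Stage dry mass = ε × stage wet mass = 0.111 × 5,149 = 571.539 kg.
Burnout mass m_f = stage dry + payload = 571.539 + 226 = 797.539 kg.
Using Δv = v_e ln(m₀/m_f): Δv = v_e · ln(5,375/797.539) = 4310.0 × ln(6.739) = 4310.0 × 1.9080 ≈ 8223 m/s.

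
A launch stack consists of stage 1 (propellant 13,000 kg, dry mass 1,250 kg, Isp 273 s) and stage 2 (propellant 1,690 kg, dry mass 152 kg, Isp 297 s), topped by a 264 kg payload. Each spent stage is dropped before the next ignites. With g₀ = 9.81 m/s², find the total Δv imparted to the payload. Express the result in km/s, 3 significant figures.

Δv ≈ 8.97 km/s

Ignition mass of stage 1 = 13,000+1,250 + 1,690+152 + 264 = 16,356 kg.
Stage 1: m₀ = 16,356 kg, m_f = 16,356 − 13,000 = 3,356 kg; Δv = 273×9.81×ln(4.874) = 2678.1×1.5838 ≈ 4242 m/s.
Stage 2: m₀ = 2,106 kg, m_f = 2,106 − 1,690 = 416 kg; Δv = 297×9.81×ln(5.062) = 2913.6×1.6219 ≈ 4725 m/s.
Total Δv = 4242 + 4725 = 8967 m/s.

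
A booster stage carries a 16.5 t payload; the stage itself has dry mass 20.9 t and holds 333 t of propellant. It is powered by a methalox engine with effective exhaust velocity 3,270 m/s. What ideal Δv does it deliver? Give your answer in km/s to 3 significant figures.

m₀ = payload + dry + propellant = 16.5 + 20.9 + 333 = 370.4 t.
m_f = payload + dry = 16.5 + 20.9 = 37.4 t.
Rocket equation: Δv = v_e · ln(m₀/m_f) = 3270.0 × ln(9.904) = 3270.0 × 2.2929 ≈ 7497.8 m/s.

Δv ≈ 7.50 km/s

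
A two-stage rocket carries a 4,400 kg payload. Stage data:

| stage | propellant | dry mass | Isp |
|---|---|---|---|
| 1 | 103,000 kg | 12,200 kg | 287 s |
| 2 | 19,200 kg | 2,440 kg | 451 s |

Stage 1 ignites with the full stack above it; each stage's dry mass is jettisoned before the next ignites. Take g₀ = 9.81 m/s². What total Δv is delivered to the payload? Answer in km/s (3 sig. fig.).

Δv ≈ 9.59 km/s

Ignition mass of stage 1 = 103,000+12,200 + 19,200+2,440 + 4,400 = 141,240 kg.
Stage 1: m₀ = 141,240 kg, m_f = 141,240 − 103,000 = 38,240 kg; Δv = 287×9.81×ln(3.694) = 2815.5×1.3066 ≈ 3679 m/s.
Stage 2: m₀ = 26,040 kg, m_f = 26,040 − 19,200 = 6,840 kg; Δv = 451×9.81×ln(3.807) = 4424.3×1.3368 ≈ 5915 m/s.
Total Δv = 3679 + 5915 = 9594 m/s.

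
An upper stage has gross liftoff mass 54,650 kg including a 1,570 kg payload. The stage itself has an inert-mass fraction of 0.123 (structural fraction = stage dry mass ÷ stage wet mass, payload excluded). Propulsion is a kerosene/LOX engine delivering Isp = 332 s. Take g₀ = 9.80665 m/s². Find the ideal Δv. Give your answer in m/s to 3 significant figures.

Stage wet mass = m₀ − payload = 54,650 − 1,570 = 53,080 kg.
Stage dry mass = ε × stage wet mass = 0.123 × 53,080 = 6,528.84 kg.
Burnout mass m_f = stage dry + payload = 6,528.84 + 1,570 = 8,098.84 kg.
v_e = Isp · g₀ = 332 × 9.80665 = 3255.8 m/s.
Using Δv = v_e ln(m₀/m_f): Δv = v_e · ln(54,650/8,098.84) = 3255.8 × ln(6.748) = 3255.8 × 1.9092 ≈ 6216 m/s.

Δv ≈ 6220 m/s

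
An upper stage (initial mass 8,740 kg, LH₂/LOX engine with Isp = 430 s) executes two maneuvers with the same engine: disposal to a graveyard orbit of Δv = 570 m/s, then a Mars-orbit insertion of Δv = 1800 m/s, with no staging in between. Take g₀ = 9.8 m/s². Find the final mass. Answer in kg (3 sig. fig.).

v_e = Isp · g₀ = 430 × 9.8 = 4214.0 m/s.
After the first burn: m = 8740 × exp(−570/4214.0) = 8740 × 0.87349 = 7,634.3 kg.
After the second burn: m = 7,634.3 × exp(−1800/4214.0) = 7,634.3 × 0.65237 = 4,980.39 kg.

final mass ≈ 4980 kg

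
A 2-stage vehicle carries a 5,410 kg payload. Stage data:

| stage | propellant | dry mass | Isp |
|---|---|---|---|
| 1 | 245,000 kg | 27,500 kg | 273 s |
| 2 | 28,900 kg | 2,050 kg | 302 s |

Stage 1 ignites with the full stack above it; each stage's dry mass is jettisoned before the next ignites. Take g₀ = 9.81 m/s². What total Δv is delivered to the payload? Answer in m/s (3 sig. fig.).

Ignition mass of stage 1 = 245,000+27,500 + 28,900+2,050 + 5,410 = 308,860 kg.
Stage 1: m₀ = 308,860 kg, m_f = 308,860 − 245,000 = 63,860 kg; Δv = 273×9.81×ln(4.837) = 2678.1×1.5762 ≈ 4221 m/s.
Stage 2: m₀ = 36,360 kg, m_f = 36,360 − 28,900 = 7,460 kg; Δv = 302×9.81×ln(4.874) = 2962.6×1.5839 ≈ 4693 m/s.
Total Δv = 4221 + 4693 = 8914 m/s.

Δv ≈ 8910 m/s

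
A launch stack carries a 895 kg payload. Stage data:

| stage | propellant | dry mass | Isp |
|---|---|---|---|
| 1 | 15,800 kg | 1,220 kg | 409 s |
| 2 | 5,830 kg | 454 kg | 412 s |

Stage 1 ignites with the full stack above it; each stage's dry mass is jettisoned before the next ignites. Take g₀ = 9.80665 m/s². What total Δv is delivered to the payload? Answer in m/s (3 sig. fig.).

Ignition mass of stage 1 = 15,800+1,220 + 5,830+454 + 895 = 24,199 kg.
Stage 1: m₀ = 24,199 kg, m_f = 24,199 − 15,800 = 8,399 kg; Δv = 409×9.80665×ln(2.881) = 4010.9×1.0582 ≈ 4244 m/s.
Stage 2: m₀ = 7,179 kg, m_f = 7,179 − 5,830 = 1,349 kg; Δv = 412×9.80665×ln(5.322) = 4040.3×1.6718 ≈ 6755 m/s.
Total Δv = 4244 + 6755 = 10999 m/s.

Δv ≈ 11000 m/s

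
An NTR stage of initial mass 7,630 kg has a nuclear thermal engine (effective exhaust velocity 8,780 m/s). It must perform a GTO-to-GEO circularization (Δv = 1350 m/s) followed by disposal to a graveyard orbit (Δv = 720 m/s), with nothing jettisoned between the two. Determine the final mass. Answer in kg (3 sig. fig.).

After the first burn: m = 7630 × exp(−1350/8780.0) = 7630 × 0.85748 = 6,542.57 kg.
After the second burn: m = 6,542.57 × exp(−720/8780.0) = 6,542.57 × 0.92127 = 6,027.47 kg.

final mass ≈ 6030 kg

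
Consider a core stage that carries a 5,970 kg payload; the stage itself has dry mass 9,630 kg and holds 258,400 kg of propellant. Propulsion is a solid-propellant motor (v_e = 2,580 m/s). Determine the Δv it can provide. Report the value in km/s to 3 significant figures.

m₀ = payload + dry + propellant = 5,970 + 9,630 + 258,400 = 274,000 kg.
m_f = payload + dry = 5,970 + 9,630 = 15,600 kg.
Using Δv = v_e ln(m₀/m_f): Δv = v_e · ln(m₀/m_f) = 2580.0 × ln(17.56) = 2580.0 × 2.8659 ≈ 7393.9 m/s.

Δv ≈ 7.39 km/s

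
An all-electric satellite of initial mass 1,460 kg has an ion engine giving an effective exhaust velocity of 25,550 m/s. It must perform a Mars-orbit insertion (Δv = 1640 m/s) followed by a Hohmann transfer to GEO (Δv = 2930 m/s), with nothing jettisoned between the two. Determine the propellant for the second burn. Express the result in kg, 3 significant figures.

propellant for the second burn ≈ 148 kg

After the first burn: m = 1460 × exp(−1640/25550.0) = 1460 × 0.93783 = 1,369.23 kg.
After the second burn: m = 1,369.23 × exp(−2930/25550.0) = 1,369.23 × 0.89165 = 1,220.87 kg.
Second-burn propellant = 1,369.23 − 1,220.87 = 148.36 kg.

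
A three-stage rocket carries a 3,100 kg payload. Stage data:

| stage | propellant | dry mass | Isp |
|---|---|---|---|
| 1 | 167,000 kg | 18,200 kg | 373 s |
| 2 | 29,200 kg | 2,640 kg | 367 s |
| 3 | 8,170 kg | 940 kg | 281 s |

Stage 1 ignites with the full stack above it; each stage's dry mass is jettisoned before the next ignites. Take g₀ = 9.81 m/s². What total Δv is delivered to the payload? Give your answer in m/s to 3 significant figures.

Δv ≈ 11700 m/s

Ignition mass of stage 1 = 167,000+18,200 + 29,200+2,640 + 8,170+940 + 3,100 = 229,250 kg.
Stage 1: m₀ = 229,250 kg, m_f = 229,250 − 167,000 = 62,250 kg; Δv = 373×9.81×ln(3.683) = 3659.1×1.3037 ≈ 4770 m/s.
Stage 2: m₀ = 44,050 kg, m_f = 44,050 − 29,200 = 14,850 kg; Δv = 367×9.81×ln(2.966) = 3600.3×1.0873 ≈ 3915 m/s.
Stage 3: m₀ = 12,210 kg, m_f = 12,210 − 8,170 = 4,040 kg; Δv = 281×9.81×ln(3.022) = 2756.6×1.1060 ≈ 3049 m/s.
Total Δv = 4770 + 3915 + 3049 = 11734 m/s.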